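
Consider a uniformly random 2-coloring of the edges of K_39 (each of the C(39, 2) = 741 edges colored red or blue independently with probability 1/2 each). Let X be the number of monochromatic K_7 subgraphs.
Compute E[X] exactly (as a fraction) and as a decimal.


Let X = Σ_S X_S over the C(39, 7) = 15380937 subsets S of size 7, where X_S = 1 if the K_7 on S is monochromatic.
For a fixed S, the K_7 on S has C(7, 2) = 21 edges. P[all 21 edges red] = (1/2)^21, and likewise for blue, so P[monochromatic] = 2·(1/2)^21 = 2^{1 − 21} = 1/1048576.
By linearity of expectation: E[X] = C(39, 7) · 2^{1 − 21} = 15380937 · 1/1048576 = 15380937/1048576.
Numerically: E[X] ≈ 14.668405.

E[X] = C(39,7)·2^(1−C(7,2)) = 15380937/1048576 ≈ 14.668405.


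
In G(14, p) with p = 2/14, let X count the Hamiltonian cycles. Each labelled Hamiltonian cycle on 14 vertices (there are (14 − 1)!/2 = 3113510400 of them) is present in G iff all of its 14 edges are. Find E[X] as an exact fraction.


K_14 has (14 − 1)!/2 = 3113510400 labelled Hamiltonian cycles.
For each such Hamiltonian cycle H, let X_H = 1 if all 14 edges of H are present in G. Then P[X_H = 1] = p^{14} = (1/7)^{14} = 1/678223072849.
By linearity: E[X] = Σ_H E[X_H] = 3113510400 · p^{14} = 3113510400 · 1/678223072849 = 444787200/96889010407.
Numerically: E[X] ≈ 0.00459069.

E[X] = 3113510400 · (1/7)^{14} = 444787200/96889010407 ≈ 0.00459069.


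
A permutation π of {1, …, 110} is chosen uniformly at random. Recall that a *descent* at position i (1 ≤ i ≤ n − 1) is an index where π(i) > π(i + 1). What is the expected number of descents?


Write X = Σ X_I over i = 1, …, 109, with X_I the indicator of one descent.
There are 109 indicators.
For each fixed i, the pair (π(i), π(i+1)) is a uniformly random ordered pair of distinct values from {1, …, 110}; by symmetry P[π(i) > π(i+1)] = 1/2.
By linearity: E[X] = 109 · (1/2) = (110 − 1) · (1/2) = 109/2 ≈ 54.5000.

E[X] = 109/2 = 54.5000.


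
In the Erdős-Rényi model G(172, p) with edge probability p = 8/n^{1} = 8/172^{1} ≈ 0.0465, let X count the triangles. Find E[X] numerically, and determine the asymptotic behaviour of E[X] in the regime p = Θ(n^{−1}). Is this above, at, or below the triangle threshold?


Number of potential triangles: C(172, 3) = 833340.
Each occurs with probability p³ ≈ (0.0465)³ ≈ 1.00620e-04.
By linearity: E[X] = C(172, 3)·p³ ≈ 833340 · 1.00620e-04 ≈ 83.851.
Here α = 1, so p = 8/n is exactly at the triangle threshold p ~ 1/n. Asymptotically E[X] → c³/6 = 8³/6 = 256/3 ≈ 85.333, a bounded constant. In this regime the triangle count is asymptotically Poisson(c³/6).

E[X] ≈ 83.851; in regime p = Θ(1/n^{1}) E[X] stays bounded (at the triangle threshold p ~ 1/n).


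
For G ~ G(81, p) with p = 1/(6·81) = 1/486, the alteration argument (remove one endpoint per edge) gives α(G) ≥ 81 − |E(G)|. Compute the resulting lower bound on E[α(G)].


E[|E(G)|] = C(81, 2)·p = 3240 · (1/486) = 20/3.
E[α(G)] ≥ n − E[|E(G)|] = 81 − 20/3 = 223/3.
Numerically: ≈ 74.333.
(This is only a lower bound; the true E[α(G)] may be larger.)

E[α(G)] ≥ 223/3 ≈ 74.333.


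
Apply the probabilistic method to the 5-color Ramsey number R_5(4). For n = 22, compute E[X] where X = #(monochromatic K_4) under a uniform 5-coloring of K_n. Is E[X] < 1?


E[X] = C(22, 4) · 5^{1 − 6} = 7315 · 5^{−5} = 7315/3125.
As a reduced fraction: E[X] = 1463/625 ≈ 2.340800.
Is E[X] < 1? NO.
Since E[X] ≥ 1, the first-moment bound is inconclusive at n = 22; it does NOT by itself certify R_5(4) > 22.

E[X] = 1463/625 ≈ 2.340800; E[X] ≥ 1; first-moment method inconclusive here.


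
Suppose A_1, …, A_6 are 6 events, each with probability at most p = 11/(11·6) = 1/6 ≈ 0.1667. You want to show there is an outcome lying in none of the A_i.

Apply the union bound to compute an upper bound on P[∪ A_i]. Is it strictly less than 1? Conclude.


Union bound: P[∪_{i=1}^{6} A_i] ≤ Σ_i P[A_i] ≤ 6·p = 6·(1/6) = 1.
Numerically: 1 ≈ 1.0000.
Is 1 < 1? NO.
Since the bound 1 is ≥ 1, the union bound is uninformative here; it does NOT by itself certify existence.

6·p = 1 ≈ 1.0000; existence NOT certified by the union bound.


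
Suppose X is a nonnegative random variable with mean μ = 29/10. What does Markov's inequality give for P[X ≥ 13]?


μ = E[X] = 29/10, a = 13.
Markov: P[X ≥ 13] ≤ μ/a = (29/10)/13 = 29/130.
Numerically: ≈ 0.2231.
(Since a = 13 > μ = 2.9000, the bound 29/130 is < 1 and informative.)

P[X ≥ 13] ≤ 29/130 ≈ 0.2231.


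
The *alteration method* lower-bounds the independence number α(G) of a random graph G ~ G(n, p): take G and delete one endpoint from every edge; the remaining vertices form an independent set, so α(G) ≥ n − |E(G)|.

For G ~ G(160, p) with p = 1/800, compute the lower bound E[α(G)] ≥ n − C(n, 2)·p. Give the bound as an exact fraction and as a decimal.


E[|E(G)|] = C(160, 2)·p = 12720 · (1/800) = 159/10.
E[α(G)] ≥ n − E[|E(G)|] = 160 − 159/10 = 1441/10.
Numerically: ≈ 144.100.
(This is only a lower bound; the true E[α(G)] may be larger.)

E[α(G)] ≥ 1441/10 ≈ 144.100.


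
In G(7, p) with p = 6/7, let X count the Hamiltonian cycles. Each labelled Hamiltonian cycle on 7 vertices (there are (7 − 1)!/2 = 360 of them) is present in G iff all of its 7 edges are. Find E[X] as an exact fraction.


K_7 has (7 − 1)!/2 = 360 labelled Hamiltonian cycles.
For each such Hamiltonian cycle H, let X_H = 1 if all 7 edges of H are present in G. Then P[X_H = 1] = p^{7} = (6/7)^{7} = 279936/823543.
By linearity: E[X] = Σ_H E[X_H] = 360 · p^{7} = 360 · 279936/823543 = 100776960/823543.
Numerically: E[X] ≈ 122.4.

E[X] = 360 · (6/7)^{7} = 100776960/823543 ≈ 122.4.


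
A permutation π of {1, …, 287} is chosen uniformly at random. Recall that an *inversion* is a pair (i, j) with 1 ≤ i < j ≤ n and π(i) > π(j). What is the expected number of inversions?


Write X = Σ X_I over the C(287, 2) = 41041 pairs i < j, with X_I the indicator of one inversion.
There are 41041 indicators.
For each fixed pair i < j, the values π(i) and π(j) are two distinct elements of {1, …, 287} in uniformly random order; by symmetry P[π(i) > π(j)] = 1/2.
By linearity: E[X] = 41041 · (1/2) = C(287, 2) · (1/2) = 41041/2 = 41041/2 ≈ 20520.500.

E[X] = 41041/2 = 20520.500.


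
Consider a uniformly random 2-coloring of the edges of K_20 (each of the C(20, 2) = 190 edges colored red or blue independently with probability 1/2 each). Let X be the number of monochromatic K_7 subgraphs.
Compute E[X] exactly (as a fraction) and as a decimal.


Let X = Σ_S X_S over the C(20, 7) = 77520 subsets S of size 7, where X_S = 1 if the K_7 on S is monochromatic.
For a fixed S, the K_7 on S has C(7, 2) = 21 edges. P[all 21 edges red] = (1/2)^21, and likewise for blue, so P[monochromatic] = 2·(1/2)^21 = 2^{1 − 21} = 1/1048576.
By linearity: E[X] = C(20, 7) · 2^{1 − 21} = 77520 · 1/1048576 = 4845/65536.
Numerically: E[X] ≈ 0.0739.

E[X] = C(20,7)·2^(1−C(7,2)) = 4845/65536 ≈ 0.0739.


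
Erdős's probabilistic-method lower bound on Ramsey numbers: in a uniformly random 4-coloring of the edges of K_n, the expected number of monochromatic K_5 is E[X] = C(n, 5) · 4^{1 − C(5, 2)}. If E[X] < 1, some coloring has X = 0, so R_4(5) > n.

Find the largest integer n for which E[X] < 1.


We need C(n, 5) · 4^{1 − 10} < 1, i.e. C(n, 5) < 4^{10 − 1} = 262144.
Check values of n near the boundary:
  n = 30: C(30, 5) = 142506; 142506 < 262144? YES
  n = 31: C(31, 5) = 169911; 169911 < 262144? YES
  n = 32: C(32, 5) = 201376; 201376 < 262144? YES
  n = 33: C(33, 5) = 237336; 237336 < 262144? YES
  n = 34: C(34, 5) = 278256; 278256 < 262144? NO
  n = 35: C(35, 5) = 324632; 324632 < 262144? NO
  n = 36: C(36, 5) = 376992; 376992 < 262144? NO
The largest n with C(n, 5) < 262144 is n = 33 (where E[X] = 29667/32768 ≈ 0.905365). Hence R_4(5) > 33, i.e. R_4(5) ≥ 34.

Largest n = 33; hence R_4(5) > 33.


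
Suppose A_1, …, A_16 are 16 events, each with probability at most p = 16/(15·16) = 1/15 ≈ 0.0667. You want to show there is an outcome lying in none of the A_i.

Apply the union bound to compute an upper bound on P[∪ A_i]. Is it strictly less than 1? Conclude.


Union bound: P[∪_{i=1}^{16} A_i] ≤ Σ_i P[A_i] ≤ 16·p = 16·(1/15) = 16/15.
Numerically: 16/15 ≈ 1.0667.
Is 16/15 < 1? NO.
Since the bound 16/15 is ≥ 1, the union bound is uninformative here; it does NOT by itself certify existence.

16·p = 16/15 ≈ 1.0667; existence NOT certified by the union bound.


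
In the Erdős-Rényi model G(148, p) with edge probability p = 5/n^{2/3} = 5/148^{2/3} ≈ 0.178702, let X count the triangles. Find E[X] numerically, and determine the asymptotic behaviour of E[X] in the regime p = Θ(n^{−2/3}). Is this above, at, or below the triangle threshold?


Number of potential triangles: C(148, 3) = 529396.
Each occurs with probability p³ ≈ (0.178702)³ ≈ 5.70672023e-03.
By linearity: E[X] = C(148, 3)·p³ ≈ 529396 · 5.70672023e-03 ≈ 3021.114865.
Since α = 2/3 < 1, p = c/n^{2/3} ≫ 1/n is above the triangle threshold p ~ 1/n. Asymptotically E[X] ~ (c³/6)·n^{3(1−α)} = (5³/6)·n^{1} → ∞; triangles are abundant w.h.p.

E[X] ≈ 3021.114865; in regime p = Θ(1/n^{2/3}) E[X] diverges (above the triangle threshold p ~ 1/n).


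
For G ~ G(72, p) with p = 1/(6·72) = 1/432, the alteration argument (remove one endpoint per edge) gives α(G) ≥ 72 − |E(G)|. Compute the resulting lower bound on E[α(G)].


E[|E(G)|] = C(72, 2)·p = 2556 · (1/432) = 71/12.
E[α(G)] ≥ n − E[|E(G)|] = 72 − 71/12 = 793/12.
Numerically: ≈ 66.0833.
(This is only a lower bound; the true E[α(G)] may be larger.)

E[α(G)] ≥ 793/12 ≈ 66.0833.


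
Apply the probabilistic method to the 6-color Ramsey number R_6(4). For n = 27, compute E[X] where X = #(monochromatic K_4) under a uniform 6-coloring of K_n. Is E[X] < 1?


E[X] = C(27, 4) · 6^{1 − 6} = 17550 · 6^{−5} = 17550/7776.
As a reduced fraction: E[X] = 325/144 ≈ 2.2569444.
Is E[X] < 1? NO.
Since E[X] ≥ 1, the first-moment bound is inconclusive at n = 27; it does NOT by itself certify R_6(4) > 27.

E[X] = 325/144 ≈ 2.2569444; E[X] ≥ 1; first-moment method inconclusive here.


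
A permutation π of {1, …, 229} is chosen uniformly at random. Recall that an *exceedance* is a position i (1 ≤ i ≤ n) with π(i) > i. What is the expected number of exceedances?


Write X = Σ_{i=1}^{229} X_i, where X_i = 1_{π(i) > i}.
For each fixed i, π(i) is uniform over {1, …, 229} (marginal of a uniform permutation), so P[π(i) > i] = (n − i)/n. Summing: Σ_{i=1}^{229} (n − i)/n = (0 + 1 + … + 228)/229 = 229(229 − 1)/(2·229) = (229 − 1)/2.
Hence E[X] = Σ_{i=1}^{229} (229 − i)/229 = 114 ≈ 114.000.

E[X] = 114 = 114.000.


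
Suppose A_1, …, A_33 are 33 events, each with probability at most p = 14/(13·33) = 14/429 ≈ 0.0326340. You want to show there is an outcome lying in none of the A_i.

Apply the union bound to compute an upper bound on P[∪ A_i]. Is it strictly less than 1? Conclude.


Union bound: P[∪_{i=1}^{33} A_i] ≤ Σ_i P[A_i] ≤ 33·p = 33·(14/429) = 14/13.
Numerically: 14/13 ≈ 1.0769231.
Is 14/13 < 1? NO.
Since the bound 14/13 is ≥ 1, the union bound is uninformative here; it does NOT by itself certify existence.

33·p = 14/13 ≈ 1.0769231; existence NOT certified by the union bound.


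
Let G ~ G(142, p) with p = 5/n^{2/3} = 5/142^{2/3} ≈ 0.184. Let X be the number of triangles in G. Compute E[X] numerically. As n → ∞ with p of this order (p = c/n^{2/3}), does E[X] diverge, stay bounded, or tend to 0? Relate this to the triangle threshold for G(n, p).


Number of potential triangles: C(142, 3) = 467180.
Each occurs with probability p³ ≈ (0.184)³ ≈ 6.19917e-03.
By linearity: E[X] = C(142, 3)·p³ ≈ 467180 · 6.19917e-03 ≈ 2896.127.
Since α = 2/3 < 1, p = c/n^{2/3} ≫ 1/n is above the triangle threshold p ~ 1/n. Asymptotically E[X] ~ (c³/6)·n^{3(1−α)} = (5³/6)·n^{1} → ∞; triangles are abundant w.h.p.

E[X] ≈ 2896.127; in regime p = Θ(1/n^{2/3}) E[X] diverges (above the triangle threshold p ~ 1/n).


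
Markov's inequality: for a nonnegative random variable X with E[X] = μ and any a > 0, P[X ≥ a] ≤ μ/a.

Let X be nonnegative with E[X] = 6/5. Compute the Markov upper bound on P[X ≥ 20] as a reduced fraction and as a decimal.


μ = E[X] = 6/5, a = 20.
Markov: P[X ≥ 20] ≤ μ/a = (6/5)/20 = 3/50.
Numerically: ≈ 0.060000.
(Since a = 20 > μ = 1.200000, the bound 3/50 is < 1 and informative.)

P[X ≥ 20] ≤ 3/50 ≈ 0.060000.


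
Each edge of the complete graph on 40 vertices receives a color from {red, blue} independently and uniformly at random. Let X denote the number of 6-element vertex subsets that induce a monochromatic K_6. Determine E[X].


Let X = Σ_S X_S over the C(40, 6) = 3838380 subsets S of size 6, where X_S = 1 if the K_6 on S is monochromatic.
For a fixed S, the K_6 on S has C(6, 2) = 15 edges. P[all 15 edges red] = (1/2)^15, and likewise for blue, so P[monochromatic] = 2·(1/2)^15 = 2^{1 − 15} = 1/16384.
By linearity of expectation: E[X] = C(40, 6) · 2^{1 − 15} = 3838380 · 1/16384 = 959595/4096.
Numerically: E[X] ≈ 234.276.

E[X] = C(40,6)·2^(1−C(6,2)) = 959595/4096 ≈ 234.276.


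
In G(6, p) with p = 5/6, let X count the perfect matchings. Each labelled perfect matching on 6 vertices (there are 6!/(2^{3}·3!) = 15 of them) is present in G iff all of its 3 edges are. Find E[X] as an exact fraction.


K_6 has 6!/(2^{3}·3!) = 15 labelled perfect matchings.
For each such perfect matching H, let X_H = 1 if all 3 edges of H are present in G. Then P[X_H = 1] = p^{3} = (5/6)^{3} = 125/216.
By linearity: E[X] = Σ_H E[X_H] = 15 · p^{3} = 15 · 125/216 = 625/72.
Numerically: E[X] ≈ 8.68.

E[X] = 15 · (5/6)^{3} = 625/72 ≈ 8.68.


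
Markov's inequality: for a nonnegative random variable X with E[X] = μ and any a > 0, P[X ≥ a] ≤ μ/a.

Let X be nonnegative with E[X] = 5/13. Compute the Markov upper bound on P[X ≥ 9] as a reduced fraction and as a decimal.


μ = E[X] = 5/13, a = 9.
Markov: P[X ≥ 9] ≤ μ/a = (5/13)/9 = 5/117.
Numerically: ≈ 0.042735.
(Since a = 9 > μ = 0.384615, the bound 5/117 is < 1 and informative.)

P[X ≥ 9] ≤ 5/117 ≈ 0.042735.


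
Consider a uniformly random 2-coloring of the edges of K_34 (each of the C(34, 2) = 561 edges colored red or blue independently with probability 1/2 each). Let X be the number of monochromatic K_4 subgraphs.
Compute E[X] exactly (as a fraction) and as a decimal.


Let X = Σ_S X_S over the C(34, 4) = 46376 subsets S of size 4, where X_S = 1 if the K_4 on S is monochromatic.
For a fixed S, the K_4 on S has C(4, 2) = 6 edges. P[all 6 edges red] = (1/2)^6, and likewise for blue, so P[monochromatic] = 2·(1/2)^6 = 2^{1 − 6} = 1/32.
By linearity: E[X] = C(34, 4) · 2^{1 − 6} = 46376 · 1/32 = 5797/4.
Numerically: E[X] ≈ 1449.250.

E[X] = C(34,4)·2^(1−C(4,2)) = 5797/4 ≈ 1449.250.


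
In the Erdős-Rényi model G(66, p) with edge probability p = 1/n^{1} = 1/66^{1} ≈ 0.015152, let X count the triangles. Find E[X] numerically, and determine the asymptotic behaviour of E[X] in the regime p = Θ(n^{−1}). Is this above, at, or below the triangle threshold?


Number of potential triangles: C(66, 3) = 45760.
Each occurs with probability p³ ≈ (0.015152)³ ≈ 3.4783093e-06.
By linearity: E[X] = C(66, 3)·p³ ≈ 45760 · 3.4783093e-06 ≈ 0.15917.
Here α = 1, so p = 1/n is exactly at the triangle threshold p ~ 1/n. Asymptotically E[X] → c³/6 = 1³/6 = 1/6 ≈ 0.16667, a bounded constant. In this regime the triangle count is asymptotically Poisson(c³/6).

E[X] ≈ 0.15917; in regime p = Θ(1/n^{1}) E[X] stays bounded (at the triangle threshold p ~ 1/n).


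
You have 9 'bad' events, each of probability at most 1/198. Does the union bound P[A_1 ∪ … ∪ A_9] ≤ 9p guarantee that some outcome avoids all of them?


Union bound: P[∪_{i=1}^{9} A_i] ≤ Σ_i P[A_i] ≤ 9·p = 9·(1/198) = 1/22.
Numerically: 1/22 ≈ 0.045.
Is 1/22 < 1? YES.
Since P[∪ A_i] ≤ 1/22 < 1, the complement has P[∩ A_i^c] ≥ 1 − 1/22 = 21/22 > 0, so some outcome avoids every A_i.

9·p = 1/22 ≈ 0.045; existence CERTIFIED by the union bound.


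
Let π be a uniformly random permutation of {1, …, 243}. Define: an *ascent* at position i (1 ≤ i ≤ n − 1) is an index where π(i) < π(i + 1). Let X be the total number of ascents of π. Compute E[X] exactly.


Write X = Σ X_I over i = 1, …, 242, with X_I the indicator of one ascent.
There are 242 indicators.
For each fixed i, the pair (π(i), π(i+1)) is a uniformly random ordered pair of distinct values from {1, …, 243}; by symmetry P[π(i) < π(i+1)] = 1/2.
By linearity: E[X] = 242 · (1/2) = (243 − 1) · (1/2) = 121 ≈ 121.00000.

E[X] = 121 = 121.00000.


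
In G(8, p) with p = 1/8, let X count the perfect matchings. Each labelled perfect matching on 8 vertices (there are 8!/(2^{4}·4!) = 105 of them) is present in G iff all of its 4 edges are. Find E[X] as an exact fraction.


K_8 has 8!/(2^{4}·4!) = 105 labelled perfect matchings.
For each such perfect matching H, let X_H = 1 if all 4 edges of H are present in G. Then P[X_H = 1] = p^{4} = (1/8)^{4} = 1/4096.
By linearity of expectation: E[X] = Σ_H E[X_H] = 105 · p^{4} = 105 · 1/4096 = 105/4096.
Numerically: E[X] ≈ 0.025635.

E[X] = 105 · (1/8)^{4} = 105/4096 ≈ 0.025635.


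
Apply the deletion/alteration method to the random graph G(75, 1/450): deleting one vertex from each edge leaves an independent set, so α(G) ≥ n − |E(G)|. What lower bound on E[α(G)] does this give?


E[|E(G)|] = C(75, 2)·p = 2775 · (1/450) = 37/6.
E[α(G)] ≥ n − E[|E(G)|] = 75 − 37/6 = 413/6.
Numerically: ≈ 68.83333.
(This is only a lower bound; the true E[α(G)] may be larger.)

E[α(G)] ≥ 413/6 ≈ 68.83333.


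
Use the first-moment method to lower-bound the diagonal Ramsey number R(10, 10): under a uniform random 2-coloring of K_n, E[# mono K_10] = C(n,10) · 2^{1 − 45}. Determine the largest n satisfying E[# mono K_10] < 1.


We need C(n, 10) · 2^{1 − 45} < 1, i.e. C(n, 10) < 2^{45 − 1} = 17592186044416.
Check values of n near the boundary:
  n = 97: C(97, 10) = 12576469727536; 12576469727536 < 17592186044416? YES
  n = 98: C(98, 10) = 14005614014756; 14005614014756 < 17592186044416? YES
  n = 99: C(99, 10) = 15579278510796; 15579278510796 < 17592186044416? YES
  n = 100: C(100, 10) = 17310309456440; 17310309456440 < 17592186044416? YES
  n = 101: C(101, 10) = 19212541264840; 19212541264840 < 17592186044416? NO
  n = 102: C(102, 10) = 21300860967540; 21300860967540 < 17592186044416? NO
  n = 103: C(103, 10) = 23591276125340; 23591276125340 < 17592186044416? NO
The largest n with C(n, 10) < 17592186044416 is n = 100 (where E[X] = 2163788682055/2199023255552 ≈ 0.984). Hence R(10, 10) > 100, i.e. R(10, 10) ≥ 101.

Largest n = 100; hence R(10, 10) > 100.


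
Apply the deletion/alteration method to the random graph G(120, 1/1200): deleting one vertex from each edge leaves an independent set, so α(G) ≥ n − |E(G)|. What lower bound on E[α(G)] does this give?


E[|E(G)|] = C(120, 2)·p = 7140 · (1/1200) = 119/20.
E[α(G)] ≥ n − E[|E(G)|] = 120 − 119/20 = 2281/20.
Numerically: ≈ 114.050000.
(This is only a lower bound; the true E[α(G)] may be larger.)

E[α(G)] ≥ 2281/20 ≈ 114.050000.


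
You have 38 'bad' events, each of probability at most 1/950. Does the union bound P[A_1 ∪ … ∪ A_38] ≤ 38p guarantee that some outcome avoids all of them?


Union bound: P[∪_{i=1}^{38} A_i] ≤ Σ_i P[A_i] ≤ 38·p = 38·(1/950) = 1/25.
Numerically: 1/25 ≈ 0.040000.
Is 1/25 < 1? YES.
Since P[∪ A_i] ≤ 1/25 < 1, the complement has P[∩ A_i^c] ≥ 1 − 1/25 = 24/25 > 0, so some outcome avoids every A_i.

38·p = 1/25 ≈ 0.040000; existence CERTIFIED by the union bound.


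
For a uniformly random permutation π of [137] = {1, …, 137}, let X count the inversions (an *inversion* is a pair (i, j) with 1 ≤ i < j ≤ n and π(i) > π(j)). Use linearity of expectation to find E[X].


Write X = Σ X_I over the C(137, 2) = 9316 pairs i < j, with X_I the indicator of one inversion.
There are 9316 indicators.
For each fixed pair i < j, the values π(i) and π(j) are two distinct elements of {1, …, 137} in uniformly random order; by symmetry P[π(i) > π(j)] = 1/2.
By linearity: E[X] = 9316 · (1/2) = C(137, 2) · (1/2) = 9316/2 = 4658 ≈ 4658.00000.

E[X] = 4658 = 4658.00000.


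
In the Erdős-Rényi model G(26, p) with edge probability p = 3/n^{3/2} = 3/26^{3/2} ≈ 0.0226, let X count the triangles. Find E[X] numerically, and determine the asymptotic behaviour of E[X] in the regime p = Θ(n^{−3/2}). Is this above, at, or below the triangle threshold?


Number of potential triangles: C(26, 3) = 2600.
Each occurs with probability p³ ≈ (0.0226)³ ≈ 1.15873e-05.
By linearity: E[X] = C(26, 3)·p³ ≈ 2600 · 1.15873e-05 ≈ 0.030.
Since α = 3/2 > 1, p = c/n^{3/2} = o(1/n) is below the triangle threshold p ~ 1/n. Asymptotically E[X] ~ (c³/6)·n^{3(1−α)} = (3³/6)·n^{-1.5} → 0, so by Markov's inequality G has no triangles w.h.p.

E[X] ≈ 0.030; in regime p = Θ(1/n^{3/2}) E[X] tends to 0 (below the triangle threshold p ~ 1/n).


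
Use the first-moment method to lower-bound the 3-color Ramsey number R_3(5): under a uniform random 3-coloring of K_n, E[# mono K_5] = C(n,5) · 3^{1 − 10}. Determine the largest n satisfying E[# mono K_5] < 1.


We need C(n, 5) · 3^{1 − 10} < 1, i.e. C(n, 5) < 3^{10 − 1} = 19683.
Check values of n near the boundary:
  n = 17: C(17, 5) = 6188; 6188 < 19683? YES
  n = 18: C(18, 5) = 8568; 8568 < 19683? YES
  n = 19: C(19, 5) = 11628; 11628 < 19683? YES
  n = 20: C(20, 5) = 15504; 15504 < 19683? YES
  n = 21: C(21, 5) = 20349; 20349 < 19683? NO
The largest n with C(n, 5) < 19683 is n = 20 (where E[X] = 5168/6561 ≈ 0.78768). Hence R_3(5) > 20, i.e. R_3(5) ≥ 21.

Largest n = 20; hence R_3(5) > 20.


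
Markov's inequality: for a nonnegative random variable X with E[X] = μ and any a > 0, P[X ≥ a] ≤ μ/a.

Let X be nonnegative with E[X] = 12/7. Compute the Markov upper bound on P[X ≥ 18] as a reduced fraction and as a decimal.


μ = E[X] = 12/7, a = 18.
Markov: P[X ≥ 18] ≤ μ/a = (12/7)/18 = 2/21.
Numerically: ≈ 0.0952.
(Since a = 18 > μ = 1.7143, the bound 2/21 is < 1 and informative.)

P[X ≥ 18] ≤ 2/21 ≈ 0.0952.


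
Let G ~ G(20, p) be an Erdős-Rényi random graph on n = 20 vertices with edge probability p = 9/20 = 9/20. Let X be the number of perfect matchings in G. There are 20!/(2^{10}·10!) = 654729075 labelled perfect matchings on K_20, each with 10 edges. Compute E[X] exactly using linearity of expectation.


K_20 has 20!/(2^{10}·10!) = 654729075 labelled perfect matchings.
For each such perfect matching H, let X_H = 1 if all 10 edges of H are present in G. Then P[X_H = 1] = p^{10} = (9/20)^{10} = 3486784401/10240000000000.
By linearity of expectation: E[X] = Σ_H E[X_H] = 654729075 · p^{10} = 654729075 · 3486784401/10240000000000 = 91315965023646363/409600000000.
Numerically: E[X] ≈ 2.229e+05.

E[X] = 654729075 · (9/20)^{10} = 91315965023646363/409600000000 ≈ 2.229e+05.


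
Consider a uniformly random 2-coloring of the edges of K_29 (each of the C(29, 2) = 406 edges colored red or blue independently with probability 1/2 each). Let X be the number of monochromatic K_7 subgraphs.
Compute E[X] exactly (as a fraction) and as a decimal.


Let X = Σ_S X_S over the C(29, 7) = 1560780 subsets S of size 7, where X_S = 1 if the K_7 on S is monochromatic.
For a fixed S, the K_7 on S has C(7, 2) = 21 edges. P[all 21 edges red] = (1/2)^21, and likewise for blue, so P[monochromatic] = 2·(1/2)^21 = 2^{1 − 21} = 1/1048576.
Summing: E[X] = C(29, 7) · 2^{1 − 21} = 1560780 · 1/1048576 = 390195/262144.
Numerically: E[X] ≈ 1.48848.

E[X] = C(29,7)·2^(1−C(7,2)) = 390195/262144 ≈ 1.48848.


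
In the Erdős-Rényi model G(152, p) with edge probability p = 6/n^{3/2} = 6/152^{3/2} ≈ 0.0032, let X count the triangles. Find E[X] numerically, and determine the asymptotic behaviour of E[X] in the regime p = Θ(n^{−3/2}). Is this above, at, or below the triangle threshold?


Number of potential triangles: C(152, 3) = 573800.
Each occurs with probability p³ ≈ (0.0032)³ ≈ 3.28214e-08.
By linearity: E[X] = C(152, 3)·p³ ≈ 573800 · 3.28214e-08 ≈ 0.019.
Since α = 3/2 > 1, p = c/n^{3/2} = o(1/n) is below the triangle threshold p ~ 1/n. Asymptotically E[X] ~ (c³/6)·n^{3(1−α)} = (6³/6)·n^{-1.5} → 0, so by Markov's inequality G has no triangles w.h.p.

E[X] ≈ 0.019; in regime p = Θ(1/n^{3/2}) E[X] tends to 0 (below the triangle threshold p ~ 1/n).


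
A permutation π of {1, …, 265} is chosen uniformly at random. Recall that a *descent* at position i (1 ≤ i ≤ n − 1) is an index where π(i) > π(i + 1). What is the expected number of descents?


Write X = Σ X_I over i = 1, …, 264, with X_I the indicator of one descent.
There are 264 indicators.
For each fixed i, the pair (π(i), π(i+1)) is a uniformly random ordered pair of distinct values from {1, …, 265}; by symmetry P[π(i) > π(i+1)] = 1/2.
By linearity: E[X] = 264 · (1/2) = (265 − 1) · (1/2) = 132 ≈ 132.000000.

E[X] = 132 = 132.000000.


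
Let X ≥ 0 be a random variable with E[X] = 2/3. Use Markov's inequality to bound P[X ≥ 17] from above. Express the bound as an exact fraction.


μ = E[X] = 2/3, a = 17.
Markov: P[X ≥ 17] ≤ μ/a = (2/3)/17 = 2/51.
Numerically: ≈ 0.039.
(Since a = 17 > μ = 0.667, the bound 2/51 is < 1 and informative.)

P[X ≥ 17] ≤ 2/51 ≈ 0.039.


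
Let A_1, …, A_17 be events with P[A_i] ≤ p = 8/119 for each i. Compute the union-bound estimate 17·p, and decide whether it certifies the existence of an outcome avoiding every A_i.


Union bound: P[∪_{i=1}^{17} A_i] ≤ Σ_i P[A_i] ≤ 17·p = 17·(8/119) = 8/7.
Numerically: 8/7 ≈ 1.143.
Is 8/7 < 1? NO.
Since the bound 8/7 is ≥ 1, the union bound is uninformative here; it does NOT by itself certify existence.

17·p = 8/7 ≈ 1.143; existence NOT certified by the union bound.


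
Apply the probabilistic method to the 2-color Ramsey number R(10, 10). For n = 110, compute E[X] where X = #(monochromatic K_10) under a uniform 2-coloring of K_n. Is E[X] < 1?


E[X] = C(110, 10) · 2^{1 − 45} = 46897636623981 · 2^{−44} = 46897636623981/17592186044416.
As a reduced fraction: E[X] = 46897636623981/17592186044416 ≈ 2.6658.
Is E[X] < 1? NO.
Since E[X] ≥ 1, the first-moment bound is inconclusive at n = 110; it does NOT by itself certify R(10, 10) > 110.

E[X] = 46897636623981/17592186044416 ≈ 2.6658; E[X] ≥ 1; first-moment method inconclusive here.


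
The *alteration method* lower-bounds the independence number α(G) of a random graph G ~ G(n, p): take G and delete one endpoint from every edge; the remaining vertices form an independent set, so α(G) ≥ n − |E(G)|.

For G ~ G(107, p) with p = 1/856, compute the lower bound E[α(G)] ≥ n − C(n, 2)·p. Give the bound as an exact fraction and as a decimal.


E[|E(G)|] = C(107, 2)·p = 5671 · (1/856) = 53/8.
E[α(G)] ≥ n − E[|E(G)|] = 107 − 53/8 = 803/8.
Numerically: ≈ 100.3750.
(This is only a lower bound; the true E[α(G)] may be larger.)

E[α(G)] ≥ 803/8 ≈ 100.3750.


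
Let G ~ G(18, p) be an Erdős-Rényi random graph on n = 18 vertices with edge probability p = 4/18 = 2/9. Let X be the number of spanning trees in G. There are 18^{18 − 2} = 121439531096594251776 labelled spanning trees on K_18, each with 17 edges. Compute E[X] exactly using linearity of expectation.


K_18 has 18^{18 − 2} = 121439531096594251776 labelled spanning trees.
For each such spanning tree H, let X_H = 1 if all 17 edges of H are present in G. Then P[X_H = 1] = p^{17} = (2/9)^{17} = 131072/16677181699666569.
Summing the indicators: E[X] = Σ_H E[X_H] = 121439531096594251776 · p^{17} = 121439531096594251776 · 131072/16677181699666569 = 8589934592/9.
Numerically: E[X] ≈ 9.5444e+08.

E[X] = 121439531096594251776 · (2/9)^{17} = 8589934592/9 ≈ 9.5444e+08.


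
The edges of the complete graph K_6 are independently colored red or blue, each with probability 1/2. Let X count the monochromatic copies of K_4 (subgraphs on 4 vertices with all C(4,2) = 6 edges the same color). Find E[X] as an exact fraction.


Let X = Σ_S X_S over the C(6, 4) = 15 subsets S of size 4, where X_S = 1 if the K_4 on S is monochromatic.
For a fixed S, the K_4 on S has C(4, 2) = 6 edges. P[all 6 edges red] = (1/2)^6, and likewise for blue, so P[monochromatic] = 2·(1/2)^6 = 2^{1 − 6} = 1/32.
By linearity of expectation: E[X] = C(6, 4) · 2^{1 − 6} = 15 · 1/32 = 15/32.
Numerically: E[X] ≈ 0.46875.

E[X] = C(6,4)·2^(1−C(4,2)) = 15/32 ≈ 0.46875.


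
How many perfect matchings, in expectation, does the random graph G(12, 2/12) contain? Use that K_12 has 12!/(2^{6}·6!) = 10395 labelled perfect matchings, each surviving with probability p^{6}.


K_12 has 12!/(2^{6}·6!) = 10395 labelled perfect matchings.
For each such perfect matching H, let X_H = 1 if all 6 edges of H are present in G. Then P[X_H = 1] = p^{6} = (1/6)^{6} = 1/46656.
Summing the indicators: E[X] = Σ_H E[X_H] = 10395 · p^{6} = 10395 · 1/46656 = 385/1728.
Numerically: E[X] ≈ 0.2228.

E[X] = 10395 · (1/6)^{6} = 385/1728 ≈ 0.2228.


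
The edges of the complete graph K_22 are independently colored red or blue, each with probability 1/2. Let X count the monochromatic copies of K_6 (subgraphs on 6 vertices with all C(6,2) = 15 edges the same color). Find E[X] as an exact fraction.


Let X = Σ_S X_S over the C(22, 6) = 74613 subsets S of size 6, where X_S = 1 if the K_6 on S is monochromatic.
For a fixed S, the K_6 on S has C(6, 2) = 15 edges. P[all 15 edges red] = (1/2)^15, and likewise for blue, so P[monochromatic] = 2·(1/2)^15 = 2^{1 − 15} = 1/16384.
Summing: E[X] = C(22, 6) · 2^{1 − 15} = 74613 · 1/16384 = 74613/16384.
Numerically: E[X] ≈ 4.5540.

E[X] = C(22,6)·2^(1−C(6,2)) = 74613/16384 ≈ 4.5540.


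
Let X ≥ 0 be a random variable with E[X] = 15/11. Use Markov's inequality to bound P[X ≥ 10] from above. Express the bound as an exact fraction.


μ = E[X] = 15/11, a = 10.
Markov: P[X ≥ 10] ≤ μ/a = (15/11)/10 = 3/22.
Numerically: ≈ 0.136.
(Since a = 10 > μ = 1.364, the bound 3/22 is < 1 and informative.)

P[X ≥ 10] ≤ 3/22 ≈ 0.136.


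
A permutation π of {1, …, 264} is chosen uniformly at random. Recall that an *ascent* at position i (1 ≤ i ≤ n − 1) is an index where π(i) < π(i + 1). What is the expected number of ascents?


Write X = Σ X_I over i = 1, …, 263, with X_I the indicator of one ascent.
There are 263 indicators.
For each fixed i, the pair (π(i), π(i+1)) is a uniformly random ordered pair of distinct values from {1, …, 264}; by symmetry P[π(i) < π(i+1)] = 1/2.
By linearity: E[X] = 263 · (1/2) = (264 − 1) · (1/2) = 263/2 ≈ 131.500.

E[X] = 263/2 = 131.500.


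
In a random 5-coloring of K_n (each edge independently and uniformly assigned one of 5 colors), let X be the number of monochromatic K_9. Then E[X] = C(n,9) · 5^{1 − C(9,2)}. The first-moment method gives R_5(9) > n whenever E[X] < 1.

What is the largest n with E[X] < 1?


We need C(n, 9) · 5^{1 − 36} < 1, i.e. C(n, 9) < 5^{36 − 1} = 2910383045673370361328125.
Check values of n near the boundary:
  n = 2165: C(2165, 9) = 2832220612024886803272630; 2832220612024886803272630 < 2910383045673370361328125? YES
  n = 2166: C(2166, 9) = 2844037944203015677277940; 2844037944203015677277940 < 2910383045673370361328125? YES
  n = 2167: C(2167, 9) = 2855899084841489792706810; 2855899084841489792706810 < 2910383045673370361328125? YES
  n = 2168: C(2168, 9) = 2867804175977929537095120; 2867804175977929537095120 < 2910383045673370361328125? YES
  n = 2169: C(2169, 9) = 2879753360044504243499683; 2879753360044504243499683 < 2910383045673370361328125? YES
  n = 2170: C(2170, 9) = 2891746779868845075610510; 2891746779868845075610510 < 2910383045673370361328125? YES
  n = 2171: C(2171, 9) = 2903784578674959601827205; 2903784578674959601827205 < 2910383045673370361328125? YES
  n = 2172: C(2172, 9) = 2915866900084148060642020; 2915866900084148060642020 < 2910383045673370361328125? NO
The largest n with C(n, 9) < 2910383045673370361328125 is n = 2171 (where E[X] = 580756915734991920365441/582076609134674072265625 ≈ 0.99773). Hence R_5(9) > 2171, i.e. R_5(9) ≥ 2172.

Largest n = 2171; hence R_5(9) > 2171.


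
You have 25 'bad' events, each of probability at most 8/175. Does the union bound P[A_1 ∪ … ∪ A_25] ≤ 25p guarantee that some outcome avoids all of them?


Union bound: P[∪_{i=1}^{25} A_i] ≤ Σ_i P[A_i] ≤ 25·p = 25·(8/175) = 8/7.
Numerically: 8/7 ≈ 1.142857.
Is 8/7 < 1? NO.
Since the bound 8/7 is ≥ 1, the union bound is uninformative here; it does NOT by itself certify existence.

25·p = 8/7 ≈ 1.142857; existence NOT certified by the union bound.


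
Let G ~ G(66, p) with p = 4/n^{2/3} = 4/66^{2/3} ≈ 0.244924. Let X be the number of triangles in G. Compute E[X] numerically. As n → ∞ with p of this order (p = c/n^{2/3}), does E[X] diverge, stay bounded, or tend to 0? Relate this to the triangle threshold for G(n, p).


Number of potential triangles: C(66, 3) = 45760.
Each occurs with probability p³ ≈ (0.244924)³ ≈ 1.46923783e-02.
By linearity: E[X] = C(66, 3)·p³ ≈ 45760 · 1.46923783e-02 ≈ 672.323232.
Since α = 2/3 < 1, p = c/n^{2/3} ≫ 1/n is above the triangle threshold p ~ 1/n. Asymptotically E[X] ~ (c³/6)·n^{3(1−α)} = (4³/6)·n^{1} → ∞; triangles are abundant w.h.p.

E[X] ≈ 672.323232; in regime p = Θ(1/n^{2/3}) E[X] diverges (above the triangle threshold p ~ 1/n).


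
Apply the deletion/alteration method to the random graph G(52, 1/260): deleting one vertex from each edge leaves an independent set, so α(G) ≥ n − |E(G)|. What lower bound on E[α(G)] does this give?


E[|E(G)|] = C(52, 2)·p = 1326 · (1/260) = 51/10.
E[α(G)] ≥ n − E[|E(G)|] = 52 − 51/10 = 469/10.
Numerically: ≈ 46.90000.
(This is only a lower bound; the true E[α(G)] may be larger.)

E[α(G)] ≥ 469/10 ≈ 46.90000.


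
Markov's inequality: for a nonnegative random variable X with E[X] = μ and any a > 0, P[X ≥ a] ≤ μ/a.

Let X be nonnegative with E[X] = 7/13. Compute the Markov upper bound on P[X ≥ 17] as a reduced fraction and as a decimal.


μ = E[X] = 7/13, a = 17.
Markov: P[X ≥ 17] ≤ μ/a = (7/13)/17 = 7/221.
Numerically: ≈ 0.0317.
(Since a = 17 > μ = 0.5385, the bound 7/221 is < 1 and informative.)

P[X ≥ 17] ≤ 7/221 ≈ 0.0317.


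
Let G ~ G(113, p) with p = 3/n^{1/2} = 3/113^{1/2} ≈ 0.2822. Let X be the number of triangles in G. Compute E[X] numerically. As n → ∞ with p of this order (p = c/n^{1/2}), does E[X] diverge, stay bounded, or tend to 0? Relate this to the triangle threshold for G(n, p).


Number of potential triangles: C(113, 3) = 234136.
Each occurs with probability p³ ≈ (0.2822)³ ≈ 2.247740e-02.
By linearity: E[X] = C(113, 3)·p³ ≈ 234136 · 2.247740e-02 ≈ 5262.7688.
Since α = 1/2 < 1, p = c/n^{1/2} ≫ 1/n is above the triangle threshold p ~ 1/n. Asymptotically E[X] ~ (c³/6)·n^{3(1−α)} = (3³/6)·n^{1.5} → ∞; triangles are abundant w.h.p.

E[X] ≈ 5262.7688; in regime p = Θ(1/n^{1/2}) E[X] diverges (above the triangle threshold p ~ 1/n).


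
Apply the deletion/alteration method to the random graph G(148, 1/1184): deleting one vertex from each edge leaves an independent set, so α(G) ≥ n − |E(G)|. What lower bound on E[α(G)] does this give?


E[|E(G)|] = C(148, 2)·p = 10878 · (1/1184) = 147/16.
E[α(G)] ≥ n − E[|E(G)|] = 148 − 147/16 = 2221/16.
Numerically: ≈ 138.812500.
(This is only a lower bound; the true E[α(G)] may be larger.)

E[α(G)] ≥ 2221/16 ≈ 138.812500.


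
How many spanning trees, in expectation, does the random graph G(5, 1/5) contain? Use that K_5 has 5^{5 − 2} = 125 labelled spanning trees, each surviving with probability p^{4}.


K_5 has 5^{5 − 2} = 125 labelled spanning trees.
For each such spanning tree H, let X_H = 1 if all 4 edges of H are present in G. Then P[X_H = 1] = p^{4} = (1/5)^{4} = 1/625.
By linearity: E[X] = Σ_H E[X_H] = 125 · p^{4} = 125 · 1/625 = 1/5.
Numerically: E[X] ≈ 0.2.

E[X] = 125 · (1/5)^{4} = 1/5 ≈ 0.2.


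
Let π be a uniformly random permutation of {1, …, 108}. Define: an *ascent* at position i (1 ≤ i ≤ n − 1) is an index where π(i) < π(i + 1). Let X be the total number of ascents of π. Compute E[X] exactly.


Write X = Σ X_I over i = 1, …, 107, with X_I the indicator of one ascent.
There are 107 indicators.
For each fixed i, the pair (π(i), π(i+1)) is a uniformly random ordered pair of distinct values from {1, …, 108}; by symmetry P[π(i) < π(i+1)] = 1/2.
By linearity: E[X] = 107 · (1/2) = (108 − 1) · (1/2) = 107/2 ≈ 53.5000.

E[X] = 107/2 = 53.5000.


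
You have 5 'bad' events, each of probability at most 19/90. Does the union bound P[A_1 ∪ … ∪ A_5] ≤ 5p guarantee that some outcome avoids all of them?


Union bound: P[∪_{i=1}^{5} A_i] ≤ Σ_i P[A_i] ≤ 5·p = 5·(19/90) = 19/18.
Numerically: 19/18 ≈ 1.05556.
Is 19/18 < 1? NO.
Since the bound 19/18 is ≥ 1, the union bound is uninformative here; it does NOT by itself certify existence.

5·p = 19/18 ≈ 1.05556; existence NOT certified by the union bound.


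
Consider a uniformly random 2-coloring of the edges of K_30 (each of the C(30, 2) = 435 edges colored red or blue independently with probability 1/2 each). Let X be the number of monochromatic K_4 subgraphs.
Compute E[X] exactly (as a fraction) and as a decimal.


Let X = Σ_S X_S over the C(30, 4) = 27405 subsets S of size 4, where X_S = 1 if the K_4 on S is monochromatic.
For a fixed S, the K_4 on S has C(4, 2) = 6 edges. P[all 6 edges red] = (1/2)^6, and likewise for blue, so P[monochromatic] = 2·(1/2)^6 = 2^{1 − 6} = 1/32.
By linearity of expectation: E[X] = C(30, 4) · 2^{1 − 6} = 27405 · 1/32 = 27405/32.
Numerically: E[X] ≈ 856.40625.

E[X] = C(30,4)·2^(1−C(4,2)) = 27405/32 ≈ 856.40625.


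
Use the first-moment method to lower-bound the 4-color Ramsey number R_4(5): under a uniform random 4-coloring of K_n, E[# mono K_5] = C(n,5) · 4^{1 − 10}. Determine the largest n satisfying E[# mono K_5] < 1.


We need C(n, 5) · 4^{1 − 10} < 1, i.e. C(n, 5) < 4^{10 − 1} = 262144.
Check values of n near the boundary:
  n = 30: C(30, 5) = 142506; 142506 < 262144? YES
  n = 31: C(31, 5) = 169911; 169911 < 262144? YES
  n = 32: C(32, 5) = 201376; 201376 < 262144? YES
  n = 33: C(33, 5) = 237336; 237336 < 262144? YES
  n = 34: C(34, 5) = 278256; 278256 < 262144? NO
The largest n with C(n, 5) < 262144 is n = 33 (where E[X] = 29667/32768 ≈ 0.905). Hence R_4(5) > 33, i.e. R_4(5) ≥ 34.

Largest n = 33; hence R_4(5) > 33.


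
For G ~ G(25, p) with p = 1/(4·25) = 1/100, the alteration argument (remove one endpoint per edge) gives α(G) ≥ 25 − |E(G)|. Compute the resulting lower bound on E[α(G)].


E[|E(G)|] = C(25, 2)·p = 300 · (1/100) = 3.
E[α(G)] ≥ n − E[|E(G)|] = 25 − 3 = 22.
Numerically: ≈ 22.00000.
(This is only a lower bound; the true E[α(G)] may be larger.)

E[α(G)] ≥ 22 ≈ 22.00000.


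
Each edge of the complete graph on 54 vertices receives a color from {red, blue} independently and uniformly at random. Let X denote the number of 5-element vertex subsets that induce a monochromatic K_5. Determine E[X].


Let X = Σ_S X_S over the C(54, 5) = 3162510 subsets S of size 5, where X_S = 1 if the K_5 on S is monochromatic.
For a fixed S, the K_5 on S has C(5, 2) = 10 edges. P[all 10 edges red] = (1/2)^10, and likewise for blue, so P[monochromatic] = 2·(1/2)^10 = 2^{1 − 10} = 1/512.
By linearity of expectation: E[X] = C(54, 5) · 2^{1 − 10} = 3162510 · 1/512 = 1581255/256.
Numerically: E[X] ≈ 6176.77734.

E[X] = C(54,5)·2^(1−C(5,2)) = 1581255/256 ≈ 6176.77734.
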